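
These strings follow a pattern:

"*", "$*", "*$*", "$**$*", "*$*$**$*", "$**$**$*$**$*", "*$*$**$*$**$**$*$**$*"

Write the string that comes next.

From term 3 onward, concatenate the second-to-last term with the last: *·$* = *$*, $*·*$* = $**$*, …
So term 8 is $**$**$*$**$*·*$*$**$*$**$**$*$**$*.

$**$**$*$**$**$*$**$*$**$**$*$**$*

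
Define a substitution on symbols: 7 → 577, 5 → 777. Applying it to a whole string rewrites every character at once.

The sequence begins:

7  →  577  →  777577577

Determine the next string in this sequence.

577577577777577577777577577

Expanding 777577577: 7→577, 7→577, 7→577, 5→777, 7→577, 7→577, 5→777, 7→577, 7→577. Concatenated: 577 577 577 777 577 577 777 577 577.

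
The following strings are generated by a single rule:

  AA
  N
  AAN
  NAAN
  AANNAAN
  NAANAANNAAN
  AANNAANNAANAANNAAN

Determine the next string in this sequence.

This is a Fibonacci-style word recurrence s(k) = s(k−2)·s(k−1): e.g. AA·N = AAN.
Continuing: NAANAANNAAN · AANNAANNAANAANNAAN gives term 8.

NAANAANNAANAANNAANNAANAANNAAN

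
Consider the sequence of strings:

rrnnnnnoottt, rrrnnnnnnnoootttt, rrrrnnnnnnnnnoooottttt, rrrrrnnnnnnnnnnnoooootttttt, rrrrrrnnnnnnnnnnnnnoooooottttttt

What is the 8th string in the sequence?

Each string has the form r^{n} n^{2n+1} o^{n} t^{n+1}, where the shown terms are n = 2, 3, 4, 5, 6.
For term 8, n = 9, so the run lengths are 9, 19, 9, 10.

rrrrrrrrrnnnnnnnnnnnnnnnnnnnoooooooootttttttttt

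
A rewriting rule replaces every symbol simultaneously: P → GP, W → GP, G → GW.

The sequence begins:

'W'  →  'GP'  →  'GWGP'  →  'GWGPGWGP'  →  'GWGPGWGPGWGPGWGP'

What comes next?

φ(GWGPGWGPGWGPGWGP) expands symbol-by-symbol to GW GP GW GP GW GP GW GP GW GP GW GP GW GP GW GP; joining the 16 pieces gives the next term.

GWGPGWGPGWGPGWGPGWGPGWGPGWGPGWGP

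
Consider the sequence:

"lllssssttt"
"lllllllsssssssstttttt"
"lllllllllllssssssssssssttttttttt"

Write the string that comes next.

lllllllllllllllsssssssssssssssstttttttttttt

Each string has the form l^{4n-1} s^{4n} t^{3n} (n = 1, 2, …).
At n = 4 the blocks have lengths 15, 16, 12.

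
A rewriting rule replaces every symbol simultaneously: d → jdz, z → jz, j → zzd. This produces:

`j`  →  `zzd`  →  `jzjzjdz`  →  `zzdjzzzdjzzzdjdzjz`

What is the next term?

φ(zzdjzzzdjzzzdjdzjz) expands symbol-by-symbol to jz jz jdz zzd jz jz jz jdz zzd jz jz jz jdz zzd jdz jz zzd jz; joining the 18 pieces gives the next term.

jzjzjdzzzdjzjzjzjdzzzdjzjzjzjdzzzdjdzjzzzdjz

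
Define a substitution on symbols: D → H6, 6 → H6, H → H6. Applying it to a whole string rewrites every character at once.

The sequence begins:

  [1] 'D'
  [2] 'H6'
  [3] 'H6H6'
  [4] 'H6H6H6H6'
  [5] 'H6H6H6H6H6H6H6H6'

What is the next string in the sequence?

H6H6H6H6H6H6H6H6H6H6H6H6H6H6H6H6

Applying the rule to each of the 16 symbols of H6H6H6H6H6H6H6H6 gives the pieces H6 H6 H6 H6 H6 H6 H6 H6 H6 H6 H6 H6 H6 H6 H6 H6, which concatenate to the answer.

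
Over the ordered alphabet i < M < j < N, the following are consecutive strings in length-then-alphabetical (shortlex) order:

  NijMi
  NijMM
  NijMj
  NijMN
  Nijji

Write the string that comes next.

NijjM

Treat Nijji as a base-4 numeral over the given alphabet and add one, carrying through any trailing N's.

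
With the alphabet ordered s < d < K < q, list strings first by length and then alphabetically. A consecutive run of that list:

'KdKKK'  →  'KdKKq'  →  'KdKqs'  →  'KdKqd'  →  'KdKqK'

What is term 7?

Stepping forward 2 times from KdKqK: KdKqK → KdKqq, then the target.

Kdqss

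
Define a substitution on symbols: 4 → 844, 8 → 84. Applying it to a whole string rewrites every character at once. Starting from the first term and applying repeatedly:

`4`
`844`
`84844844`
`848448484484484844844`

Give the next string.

Rewriting the 21 symbols of 848448484484484844844 one by one yields 84 844 84 844 844 84 844 84 844 844 84 844 844 84 844 84 844 844 84 844 844; concatenated:

8484484844844848448484484484844844848448484484484844844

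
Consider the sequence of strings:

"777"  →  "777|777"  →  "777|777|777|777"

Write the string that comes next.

777|777|777|777|777|777|777|777

Each string is two copies of the previous one joined by '|'.
One more doubling of 777|777|777|777 gives the answer.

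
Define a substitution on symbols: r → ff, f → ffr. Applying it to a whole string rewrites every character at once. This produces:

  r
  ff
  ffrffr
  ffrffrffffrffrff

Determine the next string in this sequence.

ffrffrffffrffrffffrffrffrffrffffrffrffffrffr

Applying the rule to each of the 16 symbols of ffrffrffffrffrff gives the pieces ffr ffr ff ffr ffr ff ffr ffr ffr ffr ff ffr ffr ff ffr ffr, which concatenate to the answer.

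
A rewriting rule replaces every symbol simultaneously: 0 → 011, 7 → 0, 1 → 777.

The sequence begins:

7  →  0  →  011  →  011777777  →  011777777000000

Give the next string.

011777777000000011011011011011011

Replace each of the 15 characters of 011777777000000 in place — 011 777 777 0 0 0 0 0 0 011 011 011 011 011 011 — and concatenate.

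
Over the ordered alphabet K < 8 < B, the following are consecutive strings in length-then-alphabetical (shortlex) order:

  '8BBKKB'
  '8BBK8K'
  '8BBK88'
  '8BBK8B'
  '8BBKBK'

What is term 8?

8BB8KK

Advancing 3 positions from 8BBKBK through 8BBKBK → 8BBKB8 → 8BBKBB reaches term 8.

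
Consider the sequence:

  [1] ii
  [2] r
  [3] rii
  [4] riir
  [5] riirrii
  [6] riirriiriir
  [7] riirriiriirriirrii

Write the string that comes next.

riirriiriirriirriiriirriiriir

Each term (from the third on) is the previous term followed by the one before it: term 3 = r·ii = rii.
So term 8 is riirriiriirriirrii·riirriiriir.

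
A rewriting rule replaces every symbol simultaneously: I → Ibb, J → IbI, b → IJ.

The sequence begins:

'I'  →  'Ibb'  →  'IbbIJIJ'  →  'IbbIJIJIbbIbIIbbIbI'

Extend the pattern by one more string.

Replace each of the 19 characters of IbbIJIJIbbIbIIbbIbI in place — Ibb IJ IJ Ibb IbI Ibb IbI Ibb IJ IJ Ibb IJ Ibb Ibb IJ IJ Ibb IJ Ibb — and concatenate.

IbbIJIJIbbIbIIbbIbIIbbIJIJIbbIJIbbIbbIJIJIbbIJIbb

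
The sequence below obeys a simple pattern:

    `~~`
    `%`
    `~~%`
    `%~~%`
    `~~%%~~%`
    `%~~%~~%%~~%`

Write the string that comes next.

~~%%~~%%~~%~~%%~~%

This is a Fibonacci-style word recurrence s(k) = s(k−2)·s(k−1): e.g. ~~·% = ~~%.
So term 7 is ~~%%~~%·%~~%~~%%~~%.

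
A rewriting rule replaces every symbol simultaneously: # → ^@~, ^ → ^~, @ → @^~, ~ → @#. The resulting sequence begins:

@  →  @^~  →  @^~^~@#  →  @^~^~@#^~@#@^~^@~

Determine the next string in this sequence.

@^~^~@#^~@#@^~^@~^~@#@^~^@~@^~^~@#^~@^~@#

Applying the rule to each of the 17 symbols of @^~^~@#^~@#@^~^@~ gives the pieces @^~ ^~ @# ^~ @# @^~ ^@~ ^~ @# @^~ ^@~ @^~ ^~ @# ^~ @^~ @#, which concatenate to the answer.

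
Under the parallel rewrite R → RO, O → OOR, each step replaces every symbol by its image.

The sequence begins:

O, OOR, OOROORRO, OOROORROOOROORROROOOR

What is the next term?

Rewriting the 21 symbols of OOROORROOOROORROROOOR one by one yields OOR OOR RO OOR OOR RO RO OOR OOR OOR RO OOR OOR RO RO OOR RO OOR OOR OOR RO; concatenated:

OOROORROOOROORROROOOROOROORROOOROORROROOORROOOROOROORRO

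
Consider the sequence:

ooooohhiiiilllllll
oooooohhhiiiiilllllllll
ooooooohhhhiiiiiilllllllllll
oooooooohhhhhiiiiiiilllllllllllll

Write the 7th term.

Each string has the form o^{n+2} h^{n-1} i^{n+1} l^{2n+1}, where the shown terms are n = 3, 4, 5, 6.
For term 7, n = 9, so the run lengths are 11, 8, 10, 19.

ooooooooooohhhhhhhhiiiiiiiiiilllllllllllllllllll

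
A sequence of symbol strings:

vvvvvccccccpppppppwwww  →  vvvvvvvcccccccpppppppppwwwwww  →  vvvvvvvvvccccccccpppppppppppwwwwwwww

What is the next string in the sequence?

Reading off run lengths: v runs 5, 7, 9; c runs 6, 7, 8; p runs 7, 9, 11; w runs 4, 6, 8 — each is linear in n, where the shown terms are n = 3, 4, 5.
For the next term, n = 6, so the run lengths are 11, 9, 13, 10.

vvvvvvvvvvvcccccccccpppppppppppppwwwwwwwwww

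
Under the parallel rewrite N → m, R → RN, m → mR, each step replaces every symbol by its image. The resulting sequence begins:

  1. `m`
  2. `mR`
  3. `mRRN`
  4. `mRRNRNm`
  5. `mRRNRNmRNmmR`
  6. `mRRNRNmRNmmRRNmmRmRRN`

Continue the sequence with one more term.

mRRNRNmRNmmRRNmmRmRRNRNmmRmRRNmRRNRNm

φ(mRRNRNmRNmmRRNmmRmRRN) expands symbol-by-symbol to mR RN RN m RN m mR RN m mR mR RN RN m mR mR RN mR RN RN m; joining the 21 pieces gives the next term.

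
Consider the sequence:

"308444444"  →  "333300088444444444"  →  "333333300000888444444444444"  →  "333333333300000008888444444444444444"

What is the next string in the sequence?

333333333333300000000088888444444444444444444

The n-th term is 3n-2 3's then 2n-1 0's then n 8's then 3n+3 4's (n = 1, 2, …).
At n = 5 the blocks have lengths 13, 9, 5, 18.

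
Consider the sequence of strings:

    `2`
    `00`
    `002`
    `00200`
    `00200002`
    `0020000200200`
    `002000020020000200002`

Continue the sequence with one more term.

This is a Fibonacci-style word recurrence s(k) = s(k−1)·s(k−2): e.g. 00·2 = 002.
The next term joins 002000020020000200002 and 0020000200200.

0020000200200002000020020000200200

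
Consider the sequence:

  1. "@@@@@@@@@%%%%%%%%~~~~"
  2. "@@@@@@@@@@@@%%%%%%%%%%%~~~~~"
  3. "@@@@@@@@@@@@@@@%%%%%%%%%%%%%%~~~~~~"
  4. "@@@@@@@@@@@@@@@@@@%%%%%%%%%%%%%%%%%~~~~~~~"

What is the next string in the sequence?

@@@@@@@@@@@@@@@@@@@@@%%%%%%%%%%%%%%%%%%%%~~~~~~~~

The n-th term is 3n+3 @'s then 3n+2 %'s then n+2 ~'s, where the shown terms are n = 2, 3, 4, 5.
For the next term, n = 6, so the run lengths are 21, 20, 8.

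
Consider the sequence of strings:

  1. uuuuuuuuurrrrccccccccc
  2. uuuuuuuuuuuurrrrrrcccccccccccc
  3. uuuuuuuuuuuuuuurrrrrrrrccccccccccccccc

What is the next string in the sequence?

uuuuuuuuuuuuuuuuuurrrrrrrrrrcccccccccccccccccc

Reading off run lengths: u runs 9, 12, 15; r runs 4, 6, 8; c runs 9, 12, 15 — each is linear in n, where the shown terms are n = 3, 4, 5.
Setting n = 6 gives 18, 10, 18 characters in each block.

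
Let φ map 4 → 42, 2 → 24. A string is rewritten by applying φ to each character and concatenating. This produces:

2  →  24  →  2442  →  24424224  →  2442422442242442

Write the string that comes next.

24424224422424424224244224424224

Applying the rule to each of the 16 symbols of 2442422442242442 gives the pieces 24 42 42 24 42 24 24 42 42 24 24 42 24 42 42 24, which concatenate to the answer.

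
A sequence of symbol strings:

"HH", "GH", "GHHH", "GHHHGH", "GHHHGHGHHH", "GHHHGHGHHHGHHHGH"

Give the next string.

GHHHGHGHHHGHHHGHGHHHGHGHHH

This is a Fibonacci-style word recurrence s(k) = s(k−1)·s(k−2): e.g. GH·HH = GHHH.
The next term joins GHHHGHGHHHGHHHGH and GHHHGHGHHH.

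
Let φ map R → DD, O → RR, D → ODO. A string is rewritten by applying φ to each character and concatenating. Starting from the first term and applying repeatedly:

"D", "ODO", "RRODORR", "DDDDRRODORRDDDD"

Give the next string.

ODOODOODOODODDDDRRODORRDDDDODOODOODOODO

Applying the rule to each of the 15 symbols of DDDDRRODORRDDDD gives the pieces ODO ODO ODO ODO DD DD RR ODO RR DD DD ODO ODO ODO ODO, which concatenate to the answer.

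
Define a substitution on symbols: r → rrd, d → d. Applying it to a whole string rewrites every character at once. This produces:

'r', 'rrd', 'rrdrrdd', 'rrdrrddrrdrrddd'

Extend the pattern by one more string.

rrdrrddrrdrrdddrrdrrddrrdrrdddd

φ(rrdrrddrrdrrddd) expands symbol-by-symbol to rrd rrd d rrd rrd d d rrd rrd d rrd rrd d d d; joining the 15 pieces gives the next term.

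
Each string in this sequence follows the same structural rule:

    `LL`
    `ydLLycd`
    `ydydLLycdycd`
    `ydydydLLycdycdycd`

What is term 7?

s(k+1) = yd·s(k)·ycd, so each term gains yd as a prefix and ycd as a suffix.
From ydydydLLycdycdycd, 3 further steps: ydydydLLycdycdycd → ydydydydLLycdycdycdycd → ydydydydydLLycdycdycdycdycd → (answer).

ydydydydydydLLycdycdycdycdycdycd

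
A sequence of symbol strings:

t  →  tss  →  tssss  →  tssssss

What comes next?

Each term is the previous one with ss appended.
Applying this once more to tssssss:

tssssssss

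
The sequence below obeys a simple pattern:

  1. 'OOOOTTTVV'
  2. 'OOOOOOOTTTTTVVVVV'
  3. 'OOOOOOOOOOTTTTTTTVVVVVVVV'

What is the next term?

The n-th term is 3n+1 O's then 2n+1 T's then 3n-1 V's (n = 1, 2, …).
For the next term, n = 4, so the run lengths are 13, 9, 11.

OOOOOOOOOOOOOTTTTTTTTTVVVVVVVVVVV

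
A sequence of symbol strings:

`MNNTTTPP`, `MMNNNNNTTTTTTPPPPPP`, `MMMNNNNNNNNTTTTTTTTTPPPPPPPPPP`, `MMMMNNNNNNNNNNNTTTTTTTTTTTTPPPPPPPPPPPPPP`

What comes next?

Reading off run lengths: M runs 1, 2, 3, 4; N runs 2, 5, 8, 11; T runs 3, 6, 9, 12; P runs 2, 6, 10, 14 — each is linear in n (n = 1, 2, …).
Setting n = 5 gives 5, 14, 15, 18 characters in each block.

MMMMMNNNNNNNNNNNNNNTTTTTTTTTTTTTTTPPPPPPPPPPPPPPPPPP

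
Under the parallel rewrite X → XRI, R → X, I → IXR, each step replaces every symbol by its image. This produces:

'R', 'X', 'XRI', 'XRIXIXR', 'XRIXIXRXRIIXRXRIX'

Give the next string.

Replace each of the 17 characters of XRIXIXRXRIIXRXRIX in place — XRI X IXR XRI IXR XRI X XRI X IXR IXR XRI X XRI X IXR XRI — and concatenate.

XRIXIXRXRIIXRXRIXXRIXIXRIXRXRIXXRIXIXRXRI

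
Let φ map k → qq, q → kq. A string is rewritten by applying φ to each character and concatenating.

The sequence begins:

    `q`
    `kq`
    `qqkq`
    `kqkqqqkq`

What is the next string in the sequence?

qqkqqqkqkqkqqqkq

Rewriting each symbol of kqkqqqkq: k→qq, q→kq, k→qq, q→kq, q→kq, q→kq, k→qq, q→kq, which concatenates to qq kq qq kq kq kq qq kq.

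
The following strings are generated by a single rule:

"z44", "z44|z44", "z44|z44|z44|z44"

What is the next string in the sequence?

s(k+1) = s(k)·|·s(k) — each term doubles the last with '|' between the halves.
So the next term is two copies of z44|z44|z44|z44 with '|' between the halves.

z44|z44|z44|z44|z44|z44|z44|z44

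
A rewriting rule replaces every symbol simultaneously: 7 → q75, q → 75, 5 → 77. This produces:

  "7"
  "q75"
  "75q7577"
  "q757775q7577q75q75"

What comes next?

Rewriting the 18 symbols of q757775q7577q75q75 one by one yields 75 q75 77 q75 q75 q75 77 75 q75 77 q75 q75 75 q75 77 75 q75 77; concatenated:

75q7577q75q75q757775q7577q75q7575q757775q7577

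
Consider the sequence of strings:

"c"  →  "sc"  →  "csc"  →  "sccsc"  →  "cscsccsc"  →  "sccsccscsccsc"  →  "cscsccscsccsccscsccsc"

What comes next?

Each term (from the third on) is the two preceding terms concatenated in order: term 3 = c·sc = csc.
The next term joins sccsccscsccsc and cscsccscsccsccscsccsc.

sccsccscsccsccscsccscsccsccscsccsc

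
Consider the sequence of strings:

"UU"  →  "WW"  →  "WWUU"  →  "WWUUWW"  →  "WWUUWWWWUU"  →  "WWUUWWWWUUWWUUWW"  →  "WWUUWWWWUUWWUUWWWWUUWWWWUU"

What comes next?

WWUUWWWWUUWWUUWWWWUUWWWWUUWWUUWWWWUUWWUUWW

This is a Fibonacci-style word recurrence s(k) = s(k−1)·s(k−2): e.g. WW·UU = WWUU.
Continuing: WWUUWWWWUUWWUUWWWWUUWWWWUU · WWUUWWWWUUWWUUWW gives term 8.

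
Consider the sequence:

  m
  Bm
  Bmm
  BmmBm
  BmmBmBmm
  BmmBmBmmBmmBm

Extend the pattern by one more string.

From term 3 onward, concatenate the last term with the second-to-last: Bm·m = Bmm, Bmm·Bm = BmmBm, …
So term 7 is BmmBmBmmBmmBm·BmmBmBmm.

BmmBmBmmBmmBmBmmBmBmm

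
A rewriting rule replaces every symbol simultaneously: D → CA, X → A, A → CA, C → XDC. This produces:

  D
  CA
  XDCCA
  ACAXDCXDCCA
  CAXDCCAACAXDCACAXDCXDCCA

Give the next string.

Applying the rule to each of the 24 symbols of CAXDCCAACAXDCACAXDCXDCCA gives the pieces XDC CA A CA XDC XDC CA CA XDC CA A CA XDC CA XDC CA A CA XDC A CA XDC XDC CA, which concatenate to the answer.

XDCCAACAXDCXDCCACAXDCCAACAXDCCAXDCCAACAXDCACAXDCXDCCA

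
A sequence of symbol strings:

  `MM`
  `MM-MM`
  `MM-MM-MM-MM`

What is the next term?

Each string is two copies of the previous one joined by '-'.
So the next term is two copies of MM-MM-MM-MM with '-' between the halves.

MM-MM-MM-MM-MM-MM-MM-MM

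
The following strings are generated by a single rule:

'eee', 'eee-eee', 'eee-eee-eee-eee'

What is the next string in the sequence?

Every step duplicates the string with '-' between the halves.
One more doubling of eee-eee-eee-eee gives the answer.

eee-eee-eee-eee-eee-eee-eee-eee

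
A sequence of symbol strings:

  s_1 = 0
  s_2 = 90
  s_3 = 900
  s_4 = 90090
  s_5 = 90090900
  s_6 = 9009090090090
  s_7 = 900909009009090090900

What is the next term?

This is a Fibonacci-style word recurrence s(k) = s(k−1)·s(k−2): e.g. 90·0 = 900.
The next term joins 900909009009090090900 and 9009090090090.

9009090090090900909009009090090090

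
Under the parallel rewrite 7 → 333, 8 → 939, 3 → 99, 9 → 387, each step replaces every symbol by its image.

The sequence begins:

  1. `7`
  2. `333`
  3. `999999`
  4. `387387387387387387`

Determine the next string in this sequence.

Applying the rule to each of the 18 symbols of 387387387387387387 gives the pieces 99 939 333 99 939 333 99 939 333 99 939 333 99 939 333 99 939 333, which concatenate to the answer.

999393339993933399939333999393339993933399939333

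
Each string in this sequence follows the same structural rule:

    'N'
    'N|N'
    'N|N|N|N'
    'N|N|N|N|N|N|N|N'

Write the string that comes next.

Each string is two copies of the previous one joined by '|'.
So the next term is two copies of N|N|N|N|N|N|N|N with '|' between the halves.

N|N|N|N|N|N|N|N|N|N|N|N|N|N|N|N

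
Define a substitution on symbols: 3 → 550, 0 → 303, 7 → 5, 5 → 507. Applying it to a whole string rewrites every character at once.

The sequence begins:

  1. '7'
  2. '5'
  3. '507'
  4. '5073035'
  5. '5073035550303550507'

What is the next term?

Rewriting the 19 symbols of 5073035550303550507 one by one yields 507 303 5 550 303 550 507 507 507 303 550 303 550 507 507 303 507 303 5; concatenated:

50730355503035505075075073035503035505075073035073035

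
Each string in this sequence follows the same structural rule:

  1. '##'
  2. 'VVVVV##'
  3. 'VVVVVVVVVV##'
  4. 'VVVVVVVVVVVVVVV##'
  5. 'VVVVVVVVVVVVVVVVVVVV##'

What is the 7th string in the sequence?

Every step adds VVVVV at the front: s(k+1) = VVVVV·s(k).
From VVVVVVVVVVVVVVVVVVVV##, 2 further steps: VVVVVVVVVVVVVVVVVVVV## → VVVVVVVVVVVVVVVVVVVVVVVVV## → (answer).

VVVVVVVVVVVVVVVVVVVVVVVVVVVVVV##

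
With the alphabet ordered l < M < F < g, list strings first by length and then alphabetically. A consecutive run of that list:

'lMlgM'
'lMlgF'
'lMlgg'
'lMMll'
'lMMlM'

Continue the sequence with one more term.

lMMlF

Find the rightmost character of lMMlM below g, bump it to the next letter, and reset everything to its right to l.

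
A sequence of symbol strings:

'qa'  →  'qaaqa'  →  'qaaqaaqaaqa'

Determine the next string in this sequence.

Each string is two copies of the previous one joined by 'a'.
Doubling qaaqaaqaaqa with 'a' between the halves:

qaaqaaqaaqaaqaaqaaqaaqa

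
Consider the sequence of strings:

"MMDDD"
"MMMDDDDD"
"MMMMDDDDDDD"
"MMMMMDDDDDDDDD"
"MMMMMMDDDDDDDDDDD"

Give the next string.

MMMMMMMDDDDDDDDDDDDD

Each string has the form M^{n+1} D^{2n+1} (n = 1, 2, …).
At n = 6 the blocks have lengths 7, 13.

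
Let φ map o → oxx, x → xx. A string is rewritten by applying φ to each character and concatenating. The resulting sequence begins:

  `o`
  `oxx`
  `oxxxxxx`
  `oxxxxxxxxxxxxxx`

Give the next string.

Replace each of the 15 characters of oxxxxxxxxxxxxxx in place — oxx xx xx xx xx xx xx xx xx xx xx xx xx xx xx — and concatenate.

oxxxxxxxxxxxxxxxxxxxxxxxxxxxxxx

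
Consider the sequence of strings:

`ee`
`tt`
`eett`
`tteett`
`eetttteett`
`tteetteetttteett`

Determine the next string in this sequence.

From term 3 onward, concatenate the second-to-last term with the last: ee·tt = eett, tt·eett = tteett, …
So term 7 is eetttteett·tteetteetttteett.

eetttteetttteetteetttteett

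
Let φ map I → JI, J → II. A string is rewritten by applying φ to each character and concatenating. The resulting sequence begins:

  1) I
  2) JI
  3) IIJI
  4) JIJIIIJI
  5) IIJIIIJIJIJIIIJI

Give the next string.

Applying the rule to each of the 16 symbols of IIJIIIJIJIJIIIJI gives the pieces JI JI II JI JI JI II JI II JI II JI JI JI II JI, which concatenate to the answer.

JIJIIIJIJIJIIIJIIIJIIIJIJIJIIIJI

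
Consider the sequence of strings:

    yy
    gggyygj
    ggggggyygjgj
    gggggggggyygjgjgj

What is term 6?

gggggggggggggggyygjgjgjgjgj

s(k+1) = ggg·s(k)·gj, so each term gains ggg as a prefix and gj as a suffix.
From gggggggggyygjgjgj, 2 further steps: gggggggggyygjgjgj → ggggggggggggyygjgjgjgj → (answer).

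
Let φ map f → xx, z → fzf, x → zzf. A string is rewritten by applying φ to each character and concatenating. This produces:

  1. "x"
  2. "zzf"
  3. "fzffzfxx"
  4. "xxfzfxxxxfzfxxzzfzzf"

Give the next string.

Applying the rule to each of the 20 symbols of xxfzfxxxxfzfxxzzfzzf gives the pieces zzf zzf xx fzf xx zzf zzf zzf zzf xx fzf xx zzf zzf fzf fzf xx fzf fzf xx, which concatenate to the answer.

zzfzzfxxfzfxxzzfzzfzzfzzfxxfzfxxzzfzzffzffzfxxfzffzfxx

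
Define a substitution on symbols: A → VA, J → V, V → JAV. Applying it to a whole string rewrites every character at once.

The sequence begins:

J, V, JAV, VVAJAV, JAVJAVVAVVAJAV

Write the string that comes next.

VVAJAVVVAJAVJAVVAJAVJAVVAVVAJAV

Applying the rule to each of the 14 symbols of JAVJAVVAVVAJAV gives the pieces V VA JAV V VA JAV JAV VA JAV JAV VA V VA JAV, which concatenate to the answer.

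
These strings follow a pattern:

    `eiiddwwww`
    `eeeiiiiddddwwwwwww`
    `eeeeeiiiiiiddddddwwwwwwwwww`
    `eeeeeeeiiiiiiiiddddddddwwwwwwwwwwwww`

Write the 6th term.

Each string has the form e^{2n-1} i^{2n} d^{2n} w^{3n+1} (n = 1, 2, …).
For term 6, n = 6, so the run lengths are 11, 12, 12, 19.

eeeeeeeeeeeiiiiiiiiiiiiddddddddddddwwwwwwwwwwwwwwwwwww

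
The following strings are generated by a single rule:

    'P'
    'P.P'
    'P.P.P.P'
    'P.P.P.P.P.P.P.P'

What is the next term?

s(k+1) = s(k)·.·s(k) — each term doubles the last with '.' between the halves.
One more doubling of P.P.P.P.P.P.P.P gives the answer.

P.P.P.P.P.P.P.P.P.P.P.P.P.P.P.P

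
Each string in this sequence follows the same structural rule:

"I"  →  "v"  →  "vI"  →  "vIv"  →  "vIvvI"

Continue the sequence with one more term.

From term 3 onward, concatenate the last term with the second-to-last: v·I = vI, vI·v = vIv, …
Continuing: vIvvI · vIv gives term 6.

vIvvIvIv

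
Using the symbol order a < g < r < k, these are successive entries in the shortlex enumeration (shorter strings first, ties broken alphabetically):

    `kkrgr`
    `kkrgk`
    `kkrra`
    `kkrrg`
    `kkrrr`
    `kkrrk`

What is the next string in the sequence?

Treat kkrrk as a base-4 numeral over the given alphabet and add one, carrying through any trailing k's.

kkrka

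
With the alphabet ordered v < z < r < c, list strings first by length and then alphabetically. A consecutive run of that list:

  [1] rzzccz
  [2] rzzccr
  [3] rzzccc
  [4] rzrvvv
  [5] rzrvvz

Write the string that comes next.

rzrvvr

The successor of rzrvvz increments the rightmost position that isn't already c and resets every position after it to v.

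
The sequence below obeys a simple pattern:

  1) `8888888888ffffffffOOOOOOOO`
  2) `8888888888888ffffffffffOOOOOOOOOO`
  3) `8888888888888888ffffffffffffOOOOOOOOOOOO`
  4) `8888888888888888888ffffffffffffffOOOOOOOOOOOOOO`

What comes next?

Reading off run lengths: 8 runs 10, 13, 16, 19; f runs 8, 10, 12, 14; O runs 8, 10, 12, 14 — each is linear in n, where the shown terms are n = 3, 4, 5, 6.
For the next term, n = 7, so the run lengths are 22, 16, 16.

8888888888888888888888ffffffffffffffffOOOOOOOOOOOOOOOO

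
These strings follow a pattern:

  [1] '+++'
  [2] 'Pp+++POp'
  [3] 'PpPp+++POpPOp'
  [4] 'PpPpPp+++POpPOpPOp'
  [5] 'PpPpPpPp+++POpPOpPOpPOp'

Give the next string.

Each term wraps the previous one in Pp on the left and POp on the right.
One more step from PpPpPpPp+++POpPOpPOpPOp gives the answer.

PpPpPpPpPp+++POpPOpPOpPOpPOp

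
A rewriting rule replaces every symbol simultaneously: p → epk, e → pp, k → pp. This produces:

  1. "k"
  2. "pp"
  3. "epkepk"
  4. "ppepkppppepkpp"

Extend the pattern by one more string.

Replace each of the 14 characters of ppepkppppepkpp in place — epk epk pp epk pp epk epk epk epk pp epk pp epk epk — and concatenate.

epkepkppepkppepkepkepkepkppepkppepkepk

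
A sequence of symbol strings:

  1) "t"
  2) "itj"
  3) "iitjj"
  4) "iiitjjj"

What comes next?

s(k+1) = i·s(k)·j, so each term gains i as a prefix and j as a suffix.
Applying this once more to iiitjjj:

iiiitjjjj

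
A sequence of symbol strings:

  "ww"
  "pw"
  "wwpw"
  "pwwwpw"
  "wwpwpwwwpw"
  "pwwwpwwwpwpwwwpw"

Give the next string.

Each term (from the third on) is the two preceding terms concatenated in order: term 3 = ww·pw = wwpw.
So term 7 is wwpwpwwwpw·pwwwpwwwpwpwwwpw.

wwpwpwwwpwpwwwpwwwpwpwwwpw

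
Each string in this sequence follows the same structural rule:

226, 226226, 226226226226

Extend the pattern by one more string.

Every step duplicates the string.
Doubling 226226226226:

226226226226226226226226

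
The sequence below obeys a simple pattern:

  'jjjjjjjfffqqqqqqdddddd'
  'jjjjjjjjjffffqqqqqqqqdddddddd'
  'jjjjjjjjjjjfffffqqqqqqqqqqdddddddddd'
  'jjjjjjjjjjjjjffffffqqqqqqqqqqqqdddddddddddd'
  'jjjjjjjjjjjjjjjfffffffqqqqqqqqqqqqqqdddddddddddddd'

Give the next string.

Term n consists of 2n+1 j's, followed by n f's, followed by 2n q's, followed by 2n d's, where the shown terms are n = 3, 4, 5, 6, 7.
For the next term, n = 8, so the run lengths are 17, 8, 16, 16.

jjjjjjjjjjjjjjjjjffffffffqqqqqqqqqqqqqqqqdddddddddddddddd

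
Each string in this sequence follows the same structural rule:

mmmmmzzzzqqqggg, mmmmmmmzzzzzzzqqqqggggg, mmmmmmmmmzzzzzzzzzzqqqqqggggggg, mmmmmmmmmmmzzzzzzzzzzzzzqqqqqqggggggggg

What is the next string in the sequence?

mmmmmmmmmmmmmzzzzzzzzzzzzzzzzqqqqqqqggggggggggg

Term n consists of 2n+3 m's, followed by 3n+1 z's, followed by n+2 q's, followed by 2n+1 g's (n = 1, 2, …).
For the next term, n = 5, so the run lengths are 13, 16, 7, 11.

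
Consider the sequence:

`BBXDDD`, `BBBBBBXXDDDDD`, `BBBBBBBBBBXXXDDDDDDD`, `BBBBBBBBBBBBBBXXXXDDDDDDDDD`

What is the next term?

Reading off run lengths: B runs 2, 6, 10, 14; X runs 1, 2, 3, 4; D runs 3, 5, 7, 9 — each is linear in n (n = 1, 2, …).
At n = 5 the blocks have lengths 18, 5, 11.

BBBBBBBBBBBBBBBBBBXXXXXDDDDDDDDDDD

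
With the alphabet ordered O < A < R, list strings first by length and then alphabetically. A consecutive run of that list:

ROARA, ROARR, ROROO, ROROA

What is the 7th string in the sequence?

RORAA

Advancing 3 positions from ROROA through ROROA → ROROR → RORAO reaches term 7.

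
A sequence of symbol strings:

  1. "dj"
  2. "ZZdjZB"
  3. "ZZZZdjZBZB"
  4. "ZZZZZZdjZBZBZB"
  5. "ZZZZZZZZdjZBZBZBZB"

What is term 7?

ZZZZZZZZZZZZdjZBZBZBZBZBZB

s(k+1) = ZZ·s(k)·ZB, so each term gains ZZ as a prefix and ZB as a suffix.
From ZZZZZZZZdjZBZBZBZB, 2 further steps: ZZZZZZZZdjZBZBZBZB → ZZZZZZZZZZdjZBZBZBZBZB → (answer).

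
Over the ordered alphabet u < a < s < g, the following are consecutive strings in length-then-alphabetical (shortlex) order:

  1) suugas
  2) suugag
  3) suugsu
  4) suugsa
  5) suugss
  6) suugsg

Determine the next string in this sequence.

suuggu

The successor of suugsg increments the rightmost position that isn't already g and resets every position after it to u.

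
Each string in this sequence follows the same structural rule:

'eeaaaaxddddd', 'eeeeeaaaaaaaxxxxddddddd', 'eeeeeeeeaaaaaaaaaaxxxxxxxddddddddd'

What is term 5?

The n-th term is 3n-1 e's then 3n+1 a's then 3n-2 x's then 2n+3 d's (n = 1, 2, …).
At n = 5 the blocks have lengths 14, 16, 13, 13.

eeeeeeeeeeeeeeaaaaaaaaaaaaaaaaxxxxxxxxxxxxxddddddddddddd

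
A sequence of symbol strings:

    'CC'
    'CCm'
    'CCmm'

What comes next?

Each term is the previous one with m appended.
So the next term is CCmm·m.

CCmmm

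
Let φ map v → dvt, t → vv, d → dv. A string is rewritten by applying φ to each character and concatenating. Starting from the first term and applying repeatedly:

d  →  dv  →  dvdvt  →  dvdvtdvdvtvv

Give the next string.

dvdvtdvdvtvvdvdvtdvdvtvvdvtdvt

Expanding dvdvtdvdvtvv: d→dv, v→dvt, d→dv, v→dvt, t→vv, d→dv, v→dvt, d→dv, v→dvt, t→vv, v→dvt, v→dvt. Concatenated: dv dvt dv dvt vv dv dvt dv dvt vv dvt dvt.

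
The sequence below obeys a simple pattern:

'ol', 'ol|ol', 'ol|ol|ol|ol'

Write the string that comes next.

Every step duplicates the string with '|' between the halves.
One more doubling of ol|ol|ol|ol gives the answer.

ol|ol|ol|ol|ol|ol|ol|ol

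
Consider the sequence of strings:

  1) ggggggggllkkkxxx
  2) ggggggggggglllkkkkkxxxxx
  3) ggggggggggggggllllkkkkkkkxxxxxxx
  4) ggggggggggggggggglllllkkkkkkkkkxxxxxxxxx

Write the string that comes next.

Term n consists of 3n+2 g's, followed by n l's, followed by 2n-1 k's, followed by 2n-1 x's, where the shown terms are n = 2, 3, 4, 5.
Setting n = 6 gives 20, 6, 11, 11 characters in each block.

ggggggggggggggggggggllllllkkkkkkkkkkkxxxxxxxxxxx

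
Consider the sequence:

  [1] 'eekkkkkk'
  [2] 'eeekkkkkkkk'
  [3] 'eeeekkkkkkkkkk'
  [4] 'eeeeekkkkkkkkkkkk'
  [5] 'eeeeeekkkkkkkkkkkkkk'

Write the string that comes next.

The n-th term is n-1 e's then 2n k's, where the shown terms are n = 3, 4, 5, 6, 7.
At n = 8 the blocks have lengths 7, 16.

eeeeeeekkkkkkkkkkkkkkkk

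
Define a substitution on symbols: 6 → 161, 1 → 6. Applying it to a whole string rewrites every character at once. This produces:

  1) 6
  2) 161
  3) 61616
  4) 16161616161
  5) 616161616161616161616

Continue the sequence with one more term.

1616161616161616161616161616161616161616161

Replace each of the 21 characters of 616161616161616161616 in place — 161 6 161 6 161 6 161 6 161 6 161 6 161 6 161 6 161 6 161 6 161 — and concatenate.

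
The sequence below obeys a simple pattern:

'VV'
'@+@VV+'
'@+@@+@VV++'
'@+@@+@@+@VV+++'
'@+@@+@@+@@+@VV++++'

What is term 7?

@+@@+@@+@@+@@+@@+@VV++++++

Every step adds @+@ to the front and + to the end of the previous string.
From @+@@+@@+@@+@VV++++, 2 further steps: @+@@+@@+@@+@VV++++ → @+@@+@@+@@+@@+@VV+++++ → (answer).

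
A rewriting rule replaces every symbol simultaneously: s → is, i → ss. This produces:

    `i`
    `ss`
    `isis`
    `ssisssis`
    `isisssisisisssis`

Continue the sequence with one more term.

ssisssisisisssisssisssisisisssis

Applying the rule to each of the 16 symbols of isisssisisisssis gives the pieces ss is ss is is is ss is ss is ss is is is ss is, which concatenate to the answer.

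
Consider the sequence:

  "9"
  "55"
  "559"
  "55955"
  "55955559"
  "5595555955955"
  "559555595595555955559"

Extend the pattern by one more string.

5595555955955559555595595555955955

This is a Fibonacci-style word recurrence s(k) = s(k−1)·s(k−2): e.g. 55·9 = 559.
The next term joins 559555595595555955559 and 5595555955955.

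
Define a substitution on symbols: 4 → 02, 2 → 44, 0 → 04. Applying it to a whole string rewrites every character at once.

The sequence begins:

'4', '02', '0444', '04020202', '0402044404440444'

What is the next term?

Replace each of the 16 characters of 0402044404440444 in place — 04 02 04 44 04 02 02 02 04 02 02 02 04 02 02 02 — and concatenate.

04020444040202020402020204020202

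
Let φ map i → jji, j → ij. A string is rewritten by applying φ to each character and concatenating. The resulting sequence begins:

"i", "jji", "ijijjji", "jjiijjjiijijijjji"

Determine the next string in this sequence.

ijijjjijjiijijijjjijjiijjjiijjjiijijijjji

φ(jjiijjjiijijijjji) expands symbol-by-symbol to ij ij jji jji ij ij ij jji jji ij jji ij jji ij ij ij jji; joining the 17 pieces gives the next term.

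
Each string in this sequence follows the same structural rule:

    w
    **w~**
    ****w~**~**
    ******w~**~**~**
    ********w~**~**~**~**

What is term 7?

Every step adds ** to the front and ~** to the end of the previous string.
From ********w~**~**~**~**, 2 further steps: ********w~**~**~**~** → **********w~**~**~**~**~** → (answer).

************w~**~**~**~**~**~**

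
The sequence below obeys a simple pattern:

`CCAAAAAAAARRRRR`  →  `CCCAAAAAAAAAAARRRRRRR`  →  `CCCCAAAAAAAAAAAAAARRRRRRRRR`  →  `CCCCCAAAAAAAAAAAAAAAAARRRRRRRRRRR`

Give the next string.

CCCCCCAAAAAAAAAAAAAAAAAAAARRRRRRRRRRRRR

Each string has the form C^{n} A^{3n+2} R^{2n+1}, where the shown terms are n = 2, 3, 4, 5.
For the next term, n = 6, so the run lengths are 6, 20, 13.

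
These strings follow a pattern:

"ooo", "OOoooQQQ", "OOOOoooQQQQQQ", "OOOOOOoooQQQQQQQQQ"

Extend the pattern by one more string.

s(k+1) = OO·s(k)·QQQ, so each term gains OO as a prefix and QQQ as a suffix.
Applying this once more to OOOOOOoooQQQQQQQQQ:

OOOOOOOOoooQQQQQQQQQQQQ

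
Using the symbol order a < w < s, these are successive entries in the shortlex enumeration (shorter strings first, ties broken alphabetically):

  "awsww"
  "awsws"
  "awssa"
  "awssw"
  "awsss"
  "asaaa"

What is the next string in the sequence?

Find the rightmost character of asaaa below s, bump it to the next letter, and reset everything to its right to a.

asaaw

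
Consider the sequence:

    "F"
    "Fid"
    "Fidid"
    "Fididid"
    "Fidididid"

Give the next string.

Each term is the previous one with id appended.
So the next term is Fidididid·id.

Fididididid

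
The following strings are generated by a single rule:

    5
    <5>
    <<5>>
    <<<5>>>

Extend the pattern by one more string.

<<<<5>>>>

Each term wraps the previous one in < on the left and > on the right.
So the next term is <·<<<5>>>·>.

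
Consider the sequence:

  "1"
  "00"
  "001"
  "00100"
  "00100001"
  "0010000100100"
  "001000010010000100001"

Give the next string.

0010000100100001000010010000100100

From term 3 onward, concatenate the last term with the second-to-last: 00·1 = 001, 001·00 = 00100, …
The next term joins 001000010010000100001 and 0010000100100.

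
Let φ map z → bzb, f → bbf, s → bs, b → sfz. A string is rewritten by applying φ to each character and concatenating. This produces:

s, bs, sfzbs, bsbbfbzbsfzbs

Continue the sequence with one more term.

sfzbssfzsfzbbfsfzbzbsfzbsbbfbzbsfzbs

Applying the rule to each of the 13 symbols of bsbbfbzbsfzbs gives the pieces sfz bs sfz sfz bbf sfz bzb sfz bs bbf bzb sfz bs, which concatenate to the answer.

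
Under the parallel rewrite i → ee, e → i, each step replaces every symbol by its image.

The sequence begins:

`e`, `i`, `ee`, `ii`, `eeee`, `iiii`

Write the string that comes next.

Apply φ to iiii symbol by symbol: i→ee, i→ee, i→ee, i→ee; joined: ee ee ee ee.

eeeeeeee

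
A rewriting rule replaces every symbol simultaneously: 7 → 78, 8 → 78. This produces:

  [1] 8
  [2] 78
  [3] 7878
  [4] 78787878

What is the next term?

7878787878787878

Expanding 78787878: 7→78, 8→78, 7→78, 8→78, 7→78, 8→78, 7→78, 8→78. Concatenated: 78 78 78 78 78 78 78 78.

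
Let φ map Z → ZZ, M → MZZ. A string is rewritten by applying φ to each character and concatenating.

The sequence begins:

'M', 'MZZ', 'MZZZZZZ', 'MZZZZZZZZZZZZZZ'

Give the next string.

MZZZZZZZZZZZZZZZZZZZZZZZZZZZZZZ

Applying the rule to each of the 15 symbols of MZZZZZZZZZZZZZZ gives the pieces MZZ ZZ ZZ ZZ ZZ ZZ ZZ ZZ ZZ ZZ ZZ ZZ ZZ ZZ ZZ, which concatenate to the answer.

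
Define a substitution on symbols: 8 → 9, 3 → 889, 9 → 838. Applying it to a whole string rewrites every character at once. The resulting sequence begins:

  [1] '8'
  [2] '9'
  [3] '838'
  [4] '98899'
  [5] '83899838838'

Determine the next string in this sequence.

988998388389889998899

Rewriting each symbol of 83899838838: 8→9, 3→889, 8→9, 9→838, 9→838, 8→9, 3→889, 8→9, 8→9, 3→889, 8→9, which concatenates to 9 889 9 838 838 9 889 9 9 889 9.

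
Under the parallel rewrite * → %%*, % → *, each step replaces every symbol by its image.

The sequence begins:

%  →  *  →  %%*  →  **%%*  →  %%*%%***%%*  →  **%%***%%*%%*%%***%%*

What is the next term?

φ(**%%***%%*%%*%%***%%*) expands symbol-by-symbol to %%* %%* * * %%* %%* %%* * * %%* * * %%* * * %%* %%* %%* * * %%*; joining the 21 pieces gives the next term.

%%*%%***%%*%%*%%***%%***%%***%%*%%*%%***%%*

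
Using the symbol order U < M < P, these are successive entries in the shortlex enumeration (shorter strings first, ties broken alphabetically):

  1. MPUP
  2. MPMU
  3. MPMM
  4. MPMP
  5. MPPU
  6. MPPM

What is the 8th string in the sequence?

PUUU

Advancing 2 positions from MPPM through MPPM → MPPP reaches term 8.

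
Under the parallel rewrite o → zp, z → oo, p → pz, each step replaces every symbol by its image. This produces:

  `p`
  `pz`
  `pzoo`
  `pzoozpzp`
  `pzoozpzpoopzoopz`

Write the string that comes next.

φ(pzoozpzpoopzoopz) expands symbol-by-symbol to pz oo zp zp oo pz oo pz zp zp pz oo zp zp pz oo; joining the 16 pieces gives the next term.

pzoozpzpoopzoopzzpzppzoozpzppzoo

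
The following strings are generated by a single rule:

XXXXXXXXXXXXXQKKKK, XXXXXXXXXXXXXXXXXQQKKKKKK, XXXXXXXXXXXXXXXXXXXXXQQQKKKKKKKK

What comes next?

Reading off run lengths: X runs 13, 17, 21; Q runs 1, 2, 3; K runs 4, 6, 8 — each is linear in n, where the shown terms are n = 3, 4, 5.
For the next term, n = 6, so the run lengths are 25, 4, 10.

XXXXXXXXXXXXXXXXXXXXXXXXXQQQQKKKKKKKKKK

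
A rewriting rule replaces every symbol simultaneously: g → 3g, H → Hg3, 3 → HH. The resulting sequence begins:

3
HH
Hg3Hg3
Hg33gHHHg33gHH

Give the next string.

Hg33gHHHH3gHg3Hg3Hg33gHHHH3gHg3Hg3

Replace each of the 14 characters of Hg33gHHHg33gHH in place — Hg3 3g HH HH 3g Hg3 Hg3 Hg3 3g HH HH 3g Hg3 Hg3 — and concatenate.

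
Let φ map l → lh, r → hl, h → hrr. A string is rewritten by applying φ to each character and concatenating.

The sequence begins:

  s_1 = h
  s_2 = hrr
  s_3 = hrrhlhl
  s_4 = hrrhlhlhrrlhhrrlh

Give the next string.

Rewriting the 17 symbols of hrrhlhlhrrlhhrrlh one by one yields hrr hl hl hrr lh hrr lh hrr hl hl lh hrr hrr hl hl lh hrr; concatenated:

hrrhlhlhrrlhhrrlhhrrhlhllhhrrhrrhlhllhhrr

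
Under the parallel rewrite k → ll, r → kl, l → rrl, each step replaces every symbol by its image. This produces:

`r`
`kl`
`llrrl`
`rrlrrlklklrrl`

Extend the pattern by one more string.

Rewriting the 13 symbols of rrlrrlklklrrl one by one yields kl kl rrl kl kl rrl ll rrl ll rrl kl kl rrl; concatenated:

klklrrlklklrrlllrrlllrrlklklrrl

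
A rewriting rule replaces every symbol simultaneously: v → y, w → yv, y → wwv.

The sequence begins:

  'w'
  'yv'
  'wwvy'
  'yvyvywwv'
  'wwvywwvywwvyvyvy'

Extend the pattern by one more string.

Replace each of the 16 characters of wwvywwvywwvyvyvy in place — yv yv y wwv yv yv y wwv yv yv y wwv y wwv y wwv — and concatenate.

yvyvywwvyvyvywwvyvyvywwvywwvywwv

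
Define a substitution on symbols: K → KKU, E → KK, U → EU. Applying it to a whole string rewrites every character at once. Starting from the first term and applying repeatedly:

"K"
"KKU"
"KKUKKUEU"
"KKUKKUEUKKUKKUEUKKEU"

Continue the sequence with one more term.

Rewriting the 20 symbols of KKUKKUEUKKUKKUEUKKEU one by one yields KKU KKU EU KKU KKU EU KK EU KKU KKU EU KKU KKU EU KK EU KKU KKU KK EU; concatenated:

KKUKKUEUKKUKKUEUKKEUKKUKKUEUKKUKKUEUKKEUKKUKKUKKEU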